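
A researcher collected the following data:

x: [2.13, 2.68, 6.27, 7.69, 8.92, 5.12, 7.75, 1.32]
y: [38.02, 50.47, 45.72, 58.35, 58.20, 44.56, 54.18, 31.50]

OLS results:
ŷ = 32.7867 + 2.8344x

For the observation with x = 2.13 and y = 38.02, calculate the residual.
Residual = -0.8040

The residual is the difference between the actual value and the predicted value:

Residual = y - ŷ

Step 1: Calculate predicted value
ŷ = 32.7867 + 2.8344 × 2.13
ŷ = 38.8240

Step 2: Calculate residual
Residual = 38.02 - 38.8240
Residual = -0.8040

Interpretation: the model overestimates the actual value by 0.8040 at this point (negative residual → observation lies below the fitted line).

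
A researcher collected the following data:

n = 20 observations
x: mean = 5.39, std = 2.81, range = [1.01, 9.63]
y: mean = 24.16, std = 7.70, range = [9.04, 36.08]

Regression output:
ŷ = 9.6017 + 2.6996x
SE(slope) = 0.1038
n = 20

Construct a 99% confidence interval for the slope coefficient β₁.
The 99% CI for β₁ is (2.4008, 2.9984)

Confidence interval for the slope:

The 99% CI for β₁ is: β̂₁ ± t*(α/2, n-2) × SE(β̂₁)

Step 1: Find critical t-value
- Confidence level = 0.99
- Degrees of freedom = n - 2 = 20 - 2 = 18
- t*(α/2, 18) = 2.8784

Step 2: Calculate margin of error
Margin = 2.8784 × 0.1038 = 0.2988

Step 3: Construct interval
CI = 2.6996 ± 0.2988
CI = (2.4008, 2.9984)

Interpretation: We are 99% confident that the true slope β₁ lies between 2.4008 and 2.9984.
Since 0 is outside the interval, a two-sided test at α = 0.01 would reject H₀: β₁ = 0.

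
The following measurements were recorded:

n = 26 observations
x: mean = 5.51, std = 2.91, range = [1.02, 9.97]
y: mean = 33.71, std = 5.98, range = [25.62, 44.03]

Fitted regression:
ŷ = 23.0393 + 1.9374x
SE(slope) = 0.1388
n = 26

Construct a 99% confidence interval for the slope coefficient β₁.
The 99% CI for β₁ is (1.5492, 2.3256)

Confidence interval for the slope:

The 99% CI for β₁ is: β̂₁ ± t*(α/2, n-2) × SE(β̂₁)

Step 1: Find critical t-value
- Confidence level = 0.99
- Degrees of freedom = n - 2 = 26 - 2 = 24
- t*(α/2, 24) = 2.7969

Step 2: Calculate margin of error
Margin = 2.7969 × 0.1388 = 0.3882

Step 3: Construct interval
CI = 1.9374 ± 0.3882
CI = (1.5492, 2.3256)

Interpretation: We are 99% confident that the true slope β₁ lies between 1.5492 and 2.3256.
Since 0 is outside the interval, a two-sided test at α = 0.01 would reject H₀: β₁ = 0.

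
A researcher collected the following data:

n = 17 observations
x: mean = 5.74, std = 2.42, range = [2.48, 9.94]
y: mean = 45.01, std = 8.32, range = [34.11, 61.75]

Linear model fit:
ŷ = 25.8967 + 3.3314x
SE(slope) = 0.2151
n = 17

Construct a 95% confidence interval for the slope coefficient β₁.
The 95% CI for β₁ is (2.8729, 3.7899)

Confidence interval for the slope:

The 95% CI for β₁ is: β̂₁ ± t*(α/2, n-2) × SE(β̂₁)

Step 1: Find critical t-value
- Confidence level = 0.95
- Degrees of freedom = n - 2 = 17 - 2 = 15
- t*(α/2, 15) = 2.1314

Step 2: Calculate margin of error
Margin = 2.1314 × 0.2151 = 0.4585

Step 3: Construct interval
CI = 3.3314 ± 0.4585
CI = (2.8729, 3.7899)

Interpretation: intervals built this way capture the true β₁ in 95% of repeated samples; here the plausible range for the per-unit effect of x on y is 2.8729 to 3.7899.
Both endpoints are positive, so the data support a genuinely positive slope at this confidence level.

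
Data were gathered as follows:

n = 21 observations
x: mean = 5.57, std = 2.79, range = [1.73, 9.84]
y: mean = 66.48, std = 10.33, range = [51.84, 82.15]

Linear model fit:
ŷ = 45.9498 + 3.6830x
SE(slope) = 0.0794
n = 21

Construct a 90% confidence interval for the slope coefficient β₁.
The 90% CI for β₁ is (3.5457, 3.8203)

Confidence interval for the slope:

The 90% CI for β₁ is: β̂₁ ± t*(α/2, n-2) × SE(β̂₁)

Step 1: Find critical t-value
- Confidence level = 0.9
- Degrees of freedom = n - 2 = 21 - 2 = 19
- t*(α/2, 19) = 1.7291

Step 2: Calculate margin of error
Margin = 1.7291 × 0.0794 = 0.1373

Step 3: Construct interval
CI = 3.6830 ± 0.1373
CI = (3.5457, 3.8203)

Interpretation: intervals built this way capture the true β₁ in 90% of repeated samples; here the plausible range for the per-unit effect of x on y is 3.5457 to 3.8203.
Both endpoints are positive, so the data support a genuinely positive slope at this confidence level.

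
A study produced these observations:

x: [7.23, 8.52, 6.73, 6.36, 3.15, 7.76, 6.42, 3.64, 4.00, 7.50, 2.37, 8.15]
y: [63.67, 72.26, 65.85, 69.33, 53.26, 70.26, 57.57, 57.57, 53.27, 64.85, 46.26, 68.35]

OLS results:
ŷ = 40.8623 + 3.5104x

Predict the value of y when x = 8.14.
ŷ = 69.4370

To predict y for x = 8.14, substitute into the regression equation:

ŷ = 40.8623 + 3.5104 × 8.14
ŷ = 40.8623 + 28.5747
ŷ = 69.4370

This is the fitted mean response at that x — an individual observation would come with a wider prediction interval.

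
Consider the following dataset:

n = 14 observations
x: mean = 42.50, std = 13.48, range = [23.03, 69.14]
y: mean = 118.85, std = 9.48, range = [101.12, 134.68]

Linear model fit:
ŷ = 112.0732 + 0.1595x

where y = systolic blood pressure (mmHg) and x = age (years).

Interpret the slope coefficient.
For each additional year of age, predicted blood pressure increases by approximately 0.1595 mmHg.

The slope coefficient β₁ = 0.1595 represents the marginal effect of age on blood pressure.

Interpretation:
- Age up by 1 year → predicted blood pressure increases by 0.1595 mmHg
- The effect is assumed constant over the observed range of x (linearity)
- The slope describes association in these data, not necessarily a causal effect

(β₀ = 112.0732 is the fitted value at x = 0 and is not part of the slope interpretation.)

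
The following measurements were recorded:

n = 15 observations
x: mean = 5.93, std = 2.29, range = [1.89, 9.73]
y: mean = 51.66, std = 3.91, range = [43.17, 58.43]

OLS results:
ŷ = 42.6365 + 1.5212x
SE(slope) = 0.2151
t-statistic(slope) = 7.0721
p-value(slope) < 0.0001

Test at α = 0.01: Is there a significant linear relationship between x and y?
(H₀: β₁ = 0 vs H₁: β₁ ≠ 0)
Since p-value < 0.0001 < α = 0.01, reject H₀ — the slope is significantly different from 0.

Hypothesis test for the slope coefficient:

H₀: β₁ = 0 (no linear relationship)
H₁: β₁ ≠ 0 (linear relationship exists)

Test statistic: t = β̂₁ / SE(β̂₁) = 1.5212 / 0.2151 = 7.0721

With df = 13, the two-sided p-value for |t| = 7.0721 is <0.0001.

Decision rule: reject H₀ if p-value < α.
p-value < 0.0001 < α = 0.01 → reject H₀.

There is sufficient evidence at the 1% significance level to conclude that a linear relationship exists between x and y.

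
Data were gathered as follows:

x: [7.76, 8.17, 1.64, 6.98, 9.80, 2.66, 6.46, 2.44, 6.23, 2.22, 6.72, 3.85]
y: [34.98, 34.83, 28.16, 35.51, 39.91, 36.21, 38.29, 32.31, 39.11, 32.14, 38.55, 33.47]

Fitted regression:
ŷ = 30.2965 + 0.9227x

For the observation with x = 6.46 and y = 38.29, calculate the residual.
Residual = 2.0329

The residual is the difference between the actual value and the predicted value:

Residual = y - ŷ

Step 1: Calculate predicted value
ŷ = 30.2965 + 0.9227 × 6.46
ŷ = 36.2571

Step 2: Calculate residual
Residual = 38.29 - 36.2571
Residual = 2.0329

Sign check: y > ŷ, so the point is above the line and the fit underestimates here.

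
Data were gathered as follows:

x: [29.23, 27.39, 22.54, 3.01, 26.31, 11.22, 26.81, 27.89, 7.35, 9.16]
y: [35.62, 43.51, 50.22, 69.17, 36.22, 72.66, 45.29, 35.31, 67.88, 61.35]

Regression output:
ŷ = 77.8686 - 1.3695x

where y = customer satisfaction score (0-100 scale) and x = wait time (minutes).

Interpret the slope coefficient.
An increase of one minute in wait time is associated with a 1.3695 points decrease in predicted satisfaction score.

β₁ = -1.3695 is the change in predicted satisfaction score (points) per additional minute of wait time.

Interpretation:
- Wait time up by 1 minute → predicted satisfaction score decreases by 1.3695 points
- This is a linear approximation: the same per-unit change is assumed across the whole observed x range
- The sign (−) gives the direction; the magnitude 1.3695 gives the size of the effect per minute

The intercept β₀ = 77.8686 is the predicted satisfaction score when wait time = 0; since the smallest observed x is 3.01, this is an extrapolation and mainly anchors the line.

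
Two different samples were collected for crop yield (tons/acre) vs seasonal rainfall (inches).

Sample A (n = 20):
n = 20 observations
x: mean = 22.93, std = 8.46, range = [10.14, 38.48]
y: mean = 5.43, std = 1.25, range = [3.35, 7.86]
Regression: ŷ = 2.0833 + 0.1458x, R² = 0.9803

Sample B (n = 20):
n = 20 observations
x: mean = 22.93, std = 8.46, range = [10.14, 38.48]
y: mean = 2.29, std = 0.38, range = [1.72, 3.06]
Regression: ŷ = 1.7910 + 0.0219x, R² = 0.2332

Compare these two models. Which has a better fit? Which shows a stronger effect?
Model A has the better fit (R² = 0.9803 vs 0.2332). Model A shows the stronger effect (|β₁| = 0.1458 vs 0.0219).

Model Comparison:

Fit — compare R²:
- Model A: R² = 0.9803 → 98.03% of variance in crop yield explained
- Model B: R² = 0.2332 → 23.32% of variance in crop yield explained
- 0.9803 > 0.2332 → Model A has the better fit

Which has the larger per-inch effect? (|β₁|)
- Model A: β₁ = 0.1458 → predicted crop yield rises 0.1458 tons/acre per additional inch of rainfall
- Model B: β₁ = 0.0219 → predicted crop yield rises 0.0219 tons/acre per additional inch of rainfall
- |0.1458| > |0.0219| → Model A shows the stronger marginal effect

Note: A better fit (higher R²) doesn't necessarily mean a more important relationship.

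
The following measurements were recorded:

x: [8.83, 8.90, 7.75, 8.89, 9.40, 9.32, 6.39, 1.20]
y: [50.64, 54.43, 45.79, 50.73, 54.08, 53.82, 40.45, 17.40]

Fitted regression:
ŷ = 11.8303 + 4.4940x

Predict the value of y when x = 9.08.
ŷ = 52.6358

To predict y for x = 9.08, substitute into the regression equation:

ŷ = 11.8303 + 4.4940 × 9.08
ŷ = 11.8303 + 40.8055
ŷ = 52.6358

This is a point prediction; actual observations scatter around it by roughly the residual standard deviation.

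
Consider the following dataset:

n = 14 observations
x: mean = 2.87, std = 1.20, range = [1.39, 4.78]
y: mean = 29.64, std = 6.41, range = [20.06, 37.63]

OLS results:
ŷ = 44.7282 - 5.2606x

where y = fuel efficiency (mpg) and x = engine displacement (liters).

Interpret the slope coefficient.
An increase of one liter in engine displacement is associated with a 5.2606 mpg decrease in predicted fuel efficiency.

The slope coefficient β₁ = -5.2606 represents the marginal effect of engine displacement on fuel efficiency.

Interpretation:
- Engine displacement up by 1 liter → predicted fuel efficiency decreases by 5.2606 mpg
- The effect is assumed constant over the observed range of x (linearity)

(β₀ = 44.7282 is the fitted value at x = 0 and is not part of the slope interpretation.)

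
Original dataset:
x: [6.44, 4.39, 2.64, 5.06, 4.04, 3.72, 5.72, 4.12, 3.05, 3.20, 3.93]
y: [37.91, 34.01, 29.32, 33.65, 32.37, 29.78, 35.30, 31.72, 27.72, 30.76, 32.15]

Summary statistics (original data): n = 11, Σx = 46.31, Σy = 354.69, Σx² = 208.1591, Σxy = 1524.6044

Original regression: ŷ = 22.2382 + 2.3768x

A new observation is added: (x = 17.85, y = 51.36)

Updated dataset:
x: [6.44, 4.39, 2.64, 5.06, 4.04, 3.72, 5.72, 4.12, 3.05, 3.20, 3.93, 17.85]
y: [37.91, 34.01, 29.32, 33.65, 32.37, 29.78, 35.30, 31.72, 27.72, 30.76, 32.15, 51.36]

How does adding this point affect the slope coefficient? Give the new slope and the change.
The slope changes from 2.3768 to 1.4715 (change of -0.9053, or -38.1%).

x = 17.85 lies well outside the original x-range [2.64, 6.44] (x̄ ≈ 4.21), so this observation has high leverage and can move the slope substantially.

Step 1: Update the sums with the new point (n goes from 11 to 12)
Σx  = 46.31 + 17.85 = 64.16
Σy  = 354.69 + 51.36 = 406.05
Σx² = 208.1591 + 17.85² = 208.1591 + 318.6225 = 526.7816
Σxy = 1524.6044 + 17.85×51.36 = 1524.6044 + 916.7760 = 2441.3804

Step 2: Recompute the slope with b₁ = (nΣxy − ΣxΣy) / (nΣx² − (Σx)²)
Numerator   = 12×2441.3804 − 64.16×406.05 = 29296.5648 − 26052.1680 = 3244.3968
Denominator = 12×526.7816 − 64.16² = 6321.3792 − 4116.5056 = 2204.8736
b₁(new) = 3244.3968 / 2204.8736 = 1.4715

(Same formula on the original sums: (11×1524.6044 − 46.31×354.69) / (11×208.1591 − 46.31²) = 344.9545 / 145.1340 = 2.3768, matching the given fit.)

Step 3: Change in slope
Δβ₁ = 1.4715 − 2.3768 = -0.9053
Relative change = -0.9053 / 2.3768 × 100% = -38.1%
→ the slope decreases when the point is added.

Because the point sits below the extension of the original line at a high-leverage x, it tilts the fit down.
In practice: investigate whether it comes from the same population as the rest of the sample.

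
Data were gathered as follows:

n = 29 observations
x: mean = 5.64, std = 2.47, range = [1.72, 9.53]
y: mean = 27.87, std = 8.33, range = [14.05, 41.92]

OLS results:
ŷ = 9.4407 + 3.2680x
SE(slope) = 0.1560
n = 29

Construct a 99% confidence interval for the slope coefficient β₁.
The 99% CI for β₁ is (2.8358, 3.7002)

Confidence interval for the slope:

The 99% CI for β₁ is: β̂₁ ± t*(α/2, n-2) × SE(β̂₁)

Step 1: Find critical t-value
- Confidence level = 0.99
- Degrees of freedom = n - 2 = 29 - 2 = 27
- t*(α/2, 27) = 2.7707

Step 2: Calculate margin of error
Margin = 2.7707 × 0.1560 = 0.4322

Step 3: Construct interval
CI = 3.2680 ± 0.4322
CI = (2.8358, 3.7002)

Interpretation: We are 99% confident that the true slope β₁ lies between 2.8358 and 3.7002.
The interval does not include 0, suggesting a significant linear relationship.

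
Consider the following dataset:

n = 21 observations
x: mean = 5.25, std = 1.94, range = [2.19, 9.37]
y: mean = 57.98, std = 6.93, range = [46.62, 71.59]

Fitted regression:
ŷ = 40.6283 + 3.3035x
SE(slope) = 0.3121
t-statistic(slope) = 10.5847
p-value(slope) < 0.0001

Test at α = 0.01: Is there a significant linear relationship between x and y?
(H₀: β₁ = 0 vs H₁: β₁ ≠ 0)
Reject H₀: p-value < 0.0001 < α = 0.01. The linear relationship is significant at the 1% level.

Hypothesis test for the slope coefficient:

H₀: β₁ = 0 (no linear relationship)
H₁: β₁ ≠ 0 (linear relationship exists)

Test statistic: t = β̂₁ / SE(β̂₁) = 3.3035 / 0.3121 = 10.5847

p < 0.0001: how often a slope estimate this far from 0 (in SE units) would arise by chance if β₁ were truly 0.

Decision rule: reject H₀ if p-value < α.
p-value < 0.0001 < α = 0.01 → reject H₀.

Conclusion: the linear association between x and y is significant at the 1% level.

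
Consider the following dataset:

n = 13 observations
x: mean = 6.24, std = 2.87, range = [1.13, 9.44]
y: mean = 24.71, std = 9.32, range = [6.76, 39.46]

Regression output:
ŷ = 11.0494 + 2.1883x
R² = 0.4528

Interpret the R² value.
About 45.28% of the variability in y is accounted for by the regression on x (R² = 0.4528) — a moderate linear fit.

R² = 1 − SS_res/SS_tot compares the residual scatter to the total scatter of y about its mean.

Here R² = 0.4528:
- Explained: 45.28% of the variation in y
- Unexplained (residual): 100% − 45.28% = 54.72%
- Rule of thumb (below 0.3 weak; 0.3 to below 0.7 moderate; 0.7 and above strong) → moderate

Note: R² never decreases when predictors are added, so it should not be used alone to compare models of different size.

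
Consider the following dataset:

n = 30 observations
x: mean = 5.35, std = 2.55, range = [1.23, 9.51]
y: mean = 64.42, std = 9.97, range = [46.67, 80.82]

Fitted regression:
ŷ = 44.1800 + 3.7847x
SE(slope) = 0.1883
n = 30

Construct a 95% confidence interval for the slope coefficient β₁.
The 95% CI for β₁ is (3.3990, 4.1704)

Confidence interval for the slope:

The 95% CI for β₁ is: β̂₁ ± t*(α/2, n-2) × SE(β̂₁)

Step 1: Find critical t-value
- Confidence level = 0.95
- Degrees of freedom = n - 2 = 30 - 2 = 28
- t*(α/2, 28) = 2.0484

Step 2: Calculate margin of error
Margin = 2.0484 × 0.1883 = 0.3857

Step 3: Construct interval
CI = 3.7847 ± 0.3857
CI = (3.3990, 4.1704)

Interpretation: We are 95% confident that the true slope β₁ lies between 3.3990 and 4.1704.
Since 0 is outside the interval, a two-sided test at α = 0.05 would reject H₀: β₁ = 0.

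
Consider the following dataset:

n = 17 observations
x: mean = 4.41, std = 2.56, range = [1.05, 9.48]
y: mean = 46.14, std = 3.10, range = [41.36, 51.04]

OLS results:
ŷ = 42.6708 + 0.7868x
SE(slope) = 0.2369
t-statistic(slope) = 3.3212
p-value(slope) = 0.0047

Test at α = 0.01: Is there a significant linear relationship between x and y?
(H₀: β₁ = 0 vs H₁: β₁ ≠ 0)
p-value = 0.0047 < α = 0.01, so we reject H₀. The relationship is significant.

Hypothesis test for the slope coefficient:

H₀: β₁ = 0 (no linear relationship)
H₁: β₁ ≠ 0 (linear relationship exists)

Test statistic: t = β̂₁ / SE(β̂₁) = 0.7868 / 0.2369 = 3.3212

The p-value (0.0047) is the probability, under H₀, of a t-statistic at least as extreme as |t| = 3.3212 (two-sided, df = n − 2 = 15).

Decision rule: reject H₀ if p-value < α.
p-value = 0.0047 < α = 0.01 → reject H₀.

Conclusion: the linear association between x and y is significant at the 1% level.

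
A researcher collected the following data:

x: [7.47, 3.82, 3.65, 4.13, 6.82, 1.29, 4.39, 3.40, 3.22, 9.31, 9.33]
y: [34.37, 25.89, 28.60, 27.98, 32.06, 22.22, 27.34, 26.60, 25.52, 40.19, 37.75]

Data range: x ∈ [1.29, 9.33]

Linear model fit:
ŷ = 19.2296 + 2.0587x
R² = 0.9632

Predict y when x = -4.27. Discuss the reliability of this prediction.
The equation gives ŷ = 10.4390; however x = -4.27 is 5.56 units below the observed range, so this extrapolated value should not be trusted.

Prediction calculation:
ŷ = 19.2296 + 2.0587 × (-4.27)
ŷ = 10.4390

Reliability:
- Data range: x ∈ [1.29, 9.33]
- Prediction point: x = -4.27 is 5.56 units below the observed range → this is EXTRAPOLATION, not interpolation

Why that matters here:
- The linear relationship may not hold outside the observed range
- Real relationships often flatten, saturate, or turn nonlinear at extremes

Report the number if required, but flag clearly that it is an extrapolation.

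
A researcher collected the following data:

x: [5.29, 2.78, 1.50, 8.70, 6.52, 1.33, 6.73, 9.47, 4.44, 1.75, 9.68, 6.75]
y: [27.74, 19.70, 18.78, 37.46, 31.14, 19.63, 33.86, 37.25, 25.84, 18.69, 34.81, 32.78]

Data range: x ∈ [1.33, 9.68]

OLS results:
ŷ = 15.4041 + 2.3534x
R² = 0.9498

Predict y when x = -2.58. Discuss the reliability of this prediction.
ŷ = 9.3323, but this is extrapolation (below the data range [1.33, 9.68]) and may be unreliable.

Prediction calculation:
ŷ = 15.4041 + 2.3534 × (-2.58)
ŷ = 9.3323

Reliability:
- Data range: x ∈ [1.33, 9.68]
- Prediction point: x = -2.58 is 3.91 units below the observed range → this is EXTRAPOLATION, not interpolation

Why that matters here:
- There are no observations near this x to validate the fitted line there
- Real relationships often flatten, saturate, or turn nonlinear at extremes
- R² describes fit only over the sampled x values; it says nothing about behaviour beyond them

The R² = 0.9498 only validates the fit within [1.33, 9.68]; treat ŷ = 9.3323 with caution.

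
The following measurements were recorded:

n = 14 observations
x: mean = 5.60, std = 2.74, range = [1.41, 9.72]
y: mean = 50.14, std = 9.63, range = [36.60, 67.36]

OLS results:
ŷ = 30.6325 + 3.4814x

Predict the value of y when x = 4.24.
ŷ = 45.3936

Plug x = 4.24 into the fitted line:

ŷ = 30.6325 + 3.4814 × 4.24
ŷ = 30.6325 + 14.7611
ŷ = 45.3936

This is a point prediction; actual observations scatter around it by roughly the residual standard deviation.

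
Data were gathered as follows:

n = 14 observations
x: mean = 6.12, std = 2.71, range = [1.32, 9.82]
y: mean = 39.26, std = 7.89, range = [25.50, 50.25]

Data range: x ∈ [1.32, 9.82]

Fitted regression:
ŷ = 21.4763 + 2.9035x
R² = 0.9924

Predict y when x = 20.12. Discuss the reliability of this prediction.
ŷ = 79.8947, but this is extrapolation (above the data range [1.32, 9.82]) and may be unreliable.

Prediction calculation:
ŷ = 21.4763 + 2.9035 × 20.12
ŷ = 79.8947

Reliability:
- Data range: x ∈ [1.32, 9.82]
- Prediction point: x = 20.12 is 10.30 units above the observed range → this is EXTRAPOLATION, not interpolation

Why that matters here:
- The linear relationship may not hold outside the observed range
- The standard error of prediction grows with (x − x̄)², and x = 20.12 is far from x̄ = 6.12
- R² describes fit only over the sampled x values; it says nothing about behaviour beyond them

A defensible statement: 'if the linear trend continued to x = 20.12, y would be about 79.8947' — the premise is untested.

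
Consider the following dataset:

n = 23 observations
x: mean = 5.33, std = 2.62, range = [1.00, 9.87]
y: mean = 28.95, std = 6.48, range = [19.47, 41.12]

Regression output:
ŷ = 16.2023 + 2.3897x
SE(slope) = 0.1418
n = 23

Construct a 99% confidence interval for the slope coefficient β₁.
The 99% CI for β₁ is (1.9882, 2.7912)

Confidence interval for the slope:

The 99% CI for β₁ is: β̂₁ ± t*(α/2, n-2) × SE(β̂₁)

Step 1: Find critical t-value
- Confidence level = 0.99
- Degrees of freedom = n - 2 = 23 - 2 = 21
- t*(α/2, 21) = 2.8314

Step 2: Calculate margin of error
Margin = 2.8314 × 0.1418 = 0.4015

Step 3: Construct interval
CI = 2.3897 ± 0.4015
CI = (1.9882, 2.7912)

Interpretation: each one-unit increase in x is associated with a change in mean y of between 1.9882 and 2.7912, with 99% confidence.
Both endpoints are positive, so the data support a genuinely positive slope at this confidence level.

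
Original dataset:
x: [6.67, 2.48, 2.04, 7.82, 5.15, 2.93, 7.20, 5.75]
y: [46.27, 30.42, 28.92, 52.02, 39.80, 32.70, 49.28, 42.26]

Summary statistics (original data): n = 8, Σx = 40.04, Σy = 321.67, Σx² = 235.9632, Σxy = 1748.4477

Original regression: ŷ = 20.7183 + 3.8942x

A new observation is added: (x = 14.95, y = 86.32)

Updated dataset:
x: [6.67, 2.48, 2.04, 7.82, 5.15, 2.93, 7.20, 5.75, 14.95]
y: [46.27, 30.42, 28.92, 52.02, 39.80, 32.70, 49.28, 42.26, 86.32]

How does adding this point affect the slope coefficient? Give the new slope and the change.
Adding the point moves β₁ from 3.8942 to 4.4228, i.e. it increases by 0.5286 (+13.6%).

The new point has HIGH LEVERAGE: x = 14.95 is far from the original mean x̄ = 40.04/8 ≈ 5.01 (original range [2.04, 7.82]).

Step 1: Update the sums with the new point (n goes from 8 to 9)
Σx  = 40.04 + 14.95 = 54.99
Σy  = 321.67 + 86.32 = 407.99
Σx² = 235.9632 + 14.95² = 235.9632 + 223.5025 = 459.4657
Σxy = 1748.4477 + 14.95×86.32 = 1748.4477 + 1290.4840 = 3038.9317

Step 2: Recompute the slope with b₁ = (nΣxy − ΣxΣy) / (nΣx² − (Σx)²)
Numerator   = 9×3038.9317 − 54.99×407.99 = 27350.3853 − 22435.3701 = 4915.0152
Denominator = 9×459.4657 − 54.99² = 4135.1913 − 3023.9001 = 1111.2912
b₁(new) = 4915.0152 / 1111.2912 = 4.4228

(Same formula on the original sums: (8×1748.4477 − 40.04×321.67) / (8×235.9632 − 40.04²) = 1107.9148 / 284.5040 = 3.8942, matching the given fit.)

Step 3: Change in slope
Δβ₁ = 4.4228 − 3.8942 = +0.5286
Relative change = +0.5286 / 3.8942 × 100% = +13.6%
→ the slope increases when the point is added.

A high-leverage point only changes the slope if it is off the original line; here y = 86.32 is above the original trend, so the slope increases.
In practice: examine leverage (hᵢ) and Cook's distance rather than deleting it automatically; refit with and without it and report both if conclusions differ.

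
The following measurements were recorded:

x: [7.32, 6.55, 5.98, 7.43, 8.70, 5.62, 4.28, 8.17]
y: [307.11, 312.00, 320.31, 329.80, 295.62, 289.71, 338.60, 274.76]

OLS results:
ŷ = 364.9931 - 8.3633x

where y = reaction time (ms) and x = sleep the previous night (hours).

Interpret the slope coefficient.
For each additional hour of sleep, predicted reaction time decreases by approximately 8.3633 ms.

The slope β₁ = -8.3633 gives the rate at which the fitted reaction time changes with sleep.

Interpretation:
- Sleep up by 1 hour → predicted reaction time decreases by 8.3633 ms
- The effect is assumed constant over the observed range of x (linearity)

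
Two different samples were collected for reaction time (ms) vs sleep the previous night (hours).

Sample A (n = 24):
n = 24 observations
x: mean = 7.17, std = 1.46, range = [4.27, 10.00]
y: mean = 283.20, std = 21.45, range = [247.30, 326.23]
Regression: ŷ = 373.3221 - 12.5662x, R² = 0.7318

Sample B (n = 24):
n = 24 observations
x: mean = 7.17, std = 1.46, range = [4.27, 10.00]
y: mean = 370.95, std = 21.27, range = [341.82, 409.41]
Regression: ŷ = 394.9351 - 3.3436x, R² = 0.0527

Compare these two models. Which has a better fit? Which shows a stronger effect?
Model A has the better fit (R² = 0.7318 vs 0.0527). Model A shows the stronger effect (|β₁| = 12.5662 vs 3.3436).

Model Comparison:

Which explains more variance? (R²)
- Model A: R² = 0.7318 → 73.18% of variance in reaction time explained
- Model B: R² = 0.0527 → 5.27% of variance in reaction time explained
- 0.7318 > 0.0527 → Model A has the better fit

Which has the larger per-hour effect? (|β₁|)
- Model A: β₁ = -12.5662 → predicted reaction time falls 12.5662 ms per additional hour of sleep
- Model B: β₁ = -3.3436 → predicted reaction time falls 3.3436 ms per additional hour of sleep
- |-12.5662| > |-3.3436| → Model A shows the stronger marginal effect

Notes:
- R² measures how tightly points cluster around the line; β₁ measures how steep the line is — they answer different questions.
- A better fit (higher R²) doesn't necessarily mean a more important relationship.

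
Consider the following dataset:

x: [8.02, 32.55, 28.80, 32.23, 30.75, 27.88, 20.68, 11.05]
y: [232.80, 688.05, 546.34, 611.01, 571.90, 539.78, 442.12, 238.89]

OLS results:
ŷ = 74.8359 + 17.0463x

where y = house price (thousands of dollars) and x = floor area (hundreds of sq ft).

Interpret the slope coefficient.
An increase of one hundred sq ft in floor area is associated with a 17.0463 thousand dollars increase in predicted house price.

The slope coefficient β₁ = 17.0463 represents the marginal effect of floor area on house price.

Interpretation:
- Floor area up by 1 hundred sq ft → predicted house price increases by 17.0463 thousand dollars
- The effect is assumed constant over the observed range of x (linearity)

(β₀ = 74.8359 is the fitted value at x = 0 and is not part of the slope interpretation.)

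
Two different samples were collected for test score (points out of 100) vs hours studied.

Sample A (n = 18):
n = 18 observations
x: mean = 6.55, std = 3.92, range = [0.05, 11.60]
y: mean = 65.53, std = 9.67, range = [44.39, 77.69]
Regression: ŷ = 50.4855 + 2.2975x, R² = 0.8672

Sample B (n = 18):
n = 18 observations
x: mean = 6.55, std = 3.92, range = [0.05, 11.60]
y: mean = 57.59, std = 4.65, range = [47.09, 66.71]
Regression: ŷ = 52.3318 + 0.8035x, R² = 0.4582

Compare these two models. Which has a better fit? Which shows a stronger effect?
Model A has the better fit (R² = 0.8672 vs 0.4582). Model A shows the stronger effect (|β₁| = 2.2975 vs 0.8035).

Model Comparison:

Fit — compare R²:
- Model A: R² = 0.8672 → 86.72% of variance in test score explained
- Model B: R² = 0.4582 → 45.82% of variance in test score explained
- 0.8672 > 0.4582 → Model A has the better fit

Strength of effect — compare |β₁|:
- Model A: β₁ = 2.2975 → predicted test score rises 2.2975 points per additional hour of study time
- Model B: β₁ = 0.8035 → predicted test score rises 0.8035 points per additional hour of study time
- |2.2975| > |0.8035| → Model A shows the stronger marginal effect

Note: The two samples could reflect different populations, time periods, or measurement quality.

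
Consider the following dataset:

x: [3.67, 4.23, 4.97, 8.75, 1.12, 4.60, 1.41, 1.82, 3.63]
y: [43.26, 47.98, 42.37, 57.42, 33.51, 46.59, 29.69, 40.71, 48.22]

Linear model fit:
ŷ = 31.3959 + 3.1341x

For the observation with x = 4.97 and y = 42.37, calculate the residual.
Residual = -4.6024

The residual is the difference between the actual value and the predicted value:

Residual = y - ŷ

Step 1: Calculate predicted value
ŷ = 31.3959 + 3.1341 × 4.97
ŷ = 46.9724

Step 2: Calculate residual
Residual = 42.37 - 46.9724
Residual = -4.6024

Sign check: y < ŷ, so the point is below the line and the fit overestimates here.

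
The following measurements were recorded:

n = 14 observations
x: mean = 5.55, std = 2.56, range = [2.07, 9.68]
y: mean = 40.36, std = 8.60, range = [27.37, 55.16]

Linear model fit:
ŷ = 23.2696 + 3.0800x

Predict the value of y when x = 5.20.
ŷ = 39.2856

Plug x = 5.20 into the fitted line:

ŷ = 23.2696 + 3.0800 × 5.20
ŷ = 23.2696 + 16.0160
ŷ = 39.2856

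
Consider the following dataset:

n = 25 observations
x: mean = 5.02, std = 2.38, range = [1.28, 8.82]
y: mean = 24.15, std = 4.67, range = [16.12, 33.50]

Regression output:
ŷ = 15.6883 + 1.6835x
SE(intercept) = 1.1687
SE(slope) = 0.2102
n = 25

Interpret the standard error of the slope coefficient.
SE(β̂₁) = 0.2102 is the estimated standard deviation of the slope estimate across repeated samples; relative to β̂₁ = 1.6835 that is 12.5%, a precise estimate.

SE(β̂₁) = s / √Sxx, where s is the residual standard deviation and Sxx = Σ(x − x̄)². It is the yardstick for how far β̂₁ = 1.6835 could plausibly be from the true slope.

Relative precision:
- SE / |β̂₁| = 0.2102 / 1.6835 = 12.5%
- Rule of thumb (under 20%: precise; 20% to under 50%: moderately precise; 50% or more: imprecise) → precise

Rough 95% range (±2 SE): 1.6835 ± 0.4204 → (1.2631, 2.1039).

What drives SE(β̂₁): wider spread of x values → smaller SE; more residual scatter → larger SE; larger n (here n = 25) → smaller SE.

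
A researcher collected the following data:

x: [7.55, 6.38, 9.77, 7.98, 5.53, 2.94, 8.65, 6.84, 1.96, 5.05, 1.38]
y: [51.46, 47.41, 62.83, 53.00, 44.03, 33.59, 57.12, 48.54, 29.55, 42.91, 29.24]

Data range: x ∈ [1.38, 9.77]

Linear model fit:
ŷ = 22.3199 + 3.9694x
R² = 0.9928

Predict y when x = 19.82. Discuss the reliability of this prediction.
ŷ = 100.9934, but this is extrapolation (above the data range [1.38, 9.77]) and may be unreliable.

Prediction calculation:
ŷ = 22.3199 + 3.9694 × 19.82
ŷ = 100.9934

Reliability:
- Data range: x ∈ [1.38, 9.77]
- Prediction point: x = 19.82 is 10.05 units above the observed range → this is EXTRAPOLATION, not interpolation

Why that matters here:
- There are no observations near this x to validate the fitted line there
- Real relationships often flatten, saturate, or turn nonlinear at extremes
- The linear relationship may not hold outside the observed range

A defensible statement: 'if the linear trend continued to x = 19.82, y would be about 100.9934' — the premise is untested.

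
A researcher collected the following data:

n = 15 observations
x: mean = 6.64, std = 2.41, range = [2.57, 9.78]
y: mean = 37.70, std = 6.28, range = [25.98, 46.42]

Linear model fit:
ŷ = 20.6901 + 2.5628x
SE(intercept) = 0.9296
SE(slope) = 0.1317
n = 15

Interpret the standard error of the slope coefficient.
SE(slope) = 0.1317 measures the uncertainty in the estimated slope. The coefficient is estimated precisely (SE/|β̂₁| = 5.1%).

SE(β̂₁) = 0.1317 says: if we drew many samples of n = 15 from the same population and refit each time, the fitted slopes would scatter with a standard deviation of roughly 0.1317 around the true β₁.

Relative precision:
- SE / |β̂₁| = 0.1317 / 2.5628 = 5.1%
- Rule of thumb (under 20%: precise; 20% to under 50%: moderately precise; 50% or more: imprecise) → precise

Link to interval estimation: a confidence interval for β₁ is β̂₁ ± t* × 0.1317, so SE sets the half-width per unit of t*.

What drives SE(β̂₁): more residual scatter → larger SE.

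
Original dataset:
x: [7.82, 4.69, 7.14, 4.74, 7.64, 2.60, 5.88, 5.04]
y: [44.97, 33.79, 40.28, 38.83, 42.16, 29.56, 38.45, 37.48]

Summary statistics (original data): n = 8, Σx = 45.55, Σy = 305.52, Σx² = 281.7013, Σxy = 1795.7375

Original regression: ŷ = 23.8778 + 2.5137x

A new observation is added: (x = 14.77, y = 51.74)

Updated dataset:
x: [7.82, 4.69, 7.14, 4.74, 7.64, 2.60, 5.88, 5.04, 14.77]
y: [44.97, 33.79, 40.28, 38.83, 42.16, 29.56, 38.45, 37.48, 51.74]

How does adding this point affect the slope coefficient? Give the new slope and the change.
New slope β₁ = 1.7316 versus 2.5137 before: a change of -0.7821 (-31.1%).

x = 14.77 lies well outside the original x-range [2.60, 7.82] (x̄ ≈ 5.69), so this observation has high leverage and can move the slope substantially.

Step 1: Update the sums with the new point (n goes from 8 to 9)
Σx  = 45.55 + 14.77 = 60.32
Σy  = 305.52 + 51.74 = 357.26
Σx² = 281.7013 + 14.77² = 281.7013 + 218.1529 = 499.8542
Σxy = 1795.7375 + 14.77×51.74 = 1795.7375 + 764.1998 = 2559.9373

Step 2: Recompute the slope with b₁ = (nΣxy − ΣxΣy) / (nΣx² − (Σx)²)
Numerator   = 9×2559.9373 − 60.32×357.26 = 23039.4357 − 21549.9232 = 1489.5125
Denominator = 9×499.8542 − 60.32² = 4498.6878 − 3638.5024 = 860.1854
b₁(new) = 1489.5125 / 860.1854 = 1.7316

(Same formula on the original sums: (8×1795.7375 − 45.55×305.52) / (8×281.7013 − 45.55²) = 449.4640 / 178.8079 = 2.5137, matching the given fit.)

Step 3: Change in slope
Δβ₁ = 1.7316 − 2.5137 = -0.7821
Relative change = -0.7821 / 2.5137 × 100% = -31.1%
→ the slope decreases when the point is added.

A high-leverage point only changes the slope if it is off the original line; here y = 51.74 is below the original trend, so the slope decreases.
In practice: check such a point for data-entry or measurement error.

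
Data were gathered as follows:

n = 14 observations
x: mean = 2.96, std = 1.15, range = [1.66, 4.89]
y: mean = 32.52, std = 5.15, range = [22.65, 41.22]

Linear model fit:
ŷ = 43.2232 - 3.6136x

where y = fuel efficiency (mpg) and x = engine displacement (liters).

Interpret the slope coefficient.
An increase of one liter in engine displacement is associated with a 3.6136 mpg decrease in predicted fuel efficiency.

The slope coefficient β₁ = -3.6136 represents the marginal effect of engine displacement on fuel efficiency.

Interpretation:
- Engine displacement up by 1 liter → predicted fuel efficiency decreases by 3.6136 mpg
- The effect is assumed constant over the observed range of x (linearity)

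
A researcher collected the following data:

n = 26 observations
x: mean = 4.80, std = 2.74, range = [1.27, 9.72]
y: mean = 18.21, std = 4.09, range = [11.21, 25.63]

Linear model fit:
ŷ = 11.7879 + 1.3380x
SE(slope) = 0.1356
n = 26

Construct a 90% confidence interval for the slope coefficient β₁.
The 90% CI for β₁ is (1.1060, 1.5700)

Confidence interval for the slope:

The 90% CI for β₁ is: β̂₁ ± t*(α/2, n-2) × SE(β̂₁)

Step 1: Find critical t-value
- Confidence level = 0.9
- Degrees of freedom = n - 2 = 26 - 2 = 24
- t*(α/2, 24) = 1.7109

Step 2: Calculate margin of error
Margin = 1.7109 × 0.1356 = 0.2320

Step 3: Construct interval
CI = 1.3380 ± 0.2320
CI = (1.1060, 1.5700)

Interpretation: We are 90% confident that the true slope β₁ lies between 1.1060 and 1.5700.
The interval does not include 0, suggesting a significant linear relationship.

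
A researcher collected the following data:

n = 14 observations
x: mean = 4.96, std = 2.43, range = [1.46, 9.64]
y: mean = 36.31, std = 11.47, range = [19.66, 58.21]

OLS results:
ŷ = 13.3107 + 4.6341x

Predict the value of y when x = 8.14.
ŷ = 51.0323

To predict y for x = 8.14, substitute into the regression equation:

ŷ = 13.3107 + 4.6341 × 8.14
ŷ = 13.3107 + 37.7216
ŷ = 51.0323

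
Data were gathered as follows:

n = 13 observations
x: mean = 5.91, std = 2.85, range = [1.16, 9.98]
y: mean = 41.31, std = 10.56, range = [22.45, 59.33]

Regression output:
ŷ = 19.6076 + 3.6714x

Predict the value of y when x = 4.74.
ŷ = 37.0100

x = 4.74 lies inside the observed range [1.16, 9.98], so the fitted equation applies directly:

ŷ = 19.6076 + 3.6714 × 4.74
ŷ = 19.6076 + 17.4024
ŷ = 37.0100

This is a point prediction; actual observations scatter around it by roughly the residual standard deviation.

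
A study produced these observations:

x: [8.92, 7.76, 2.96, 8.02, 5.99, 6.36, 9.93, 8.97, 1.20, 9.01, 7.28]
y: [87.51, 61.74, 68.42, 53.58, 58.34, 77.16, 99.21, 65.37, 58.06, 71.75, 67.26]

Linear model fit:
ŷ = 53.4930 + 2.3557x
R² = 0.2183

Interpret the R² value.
The model explains 21.83% of the variance in y (R² = 0.2183), leaving 78.17% unexplained; the fit is weak.

R² = 1 − SS_res/SS_tot compares the residual scatter to the total scatter of y about its mean.

Here R² = 0.2183:
- Explained: 21.83% of the variation in y
- Unexplained (residual): 100% − 21.83% = 78.17%
- Rule of thumb (below 0.3 weak; 0.3 to below 0.7 moderate; 0.7 and above strong) → weak

Note: R² never decreases when predictors are added, so it should not be used alone to compare models of different size.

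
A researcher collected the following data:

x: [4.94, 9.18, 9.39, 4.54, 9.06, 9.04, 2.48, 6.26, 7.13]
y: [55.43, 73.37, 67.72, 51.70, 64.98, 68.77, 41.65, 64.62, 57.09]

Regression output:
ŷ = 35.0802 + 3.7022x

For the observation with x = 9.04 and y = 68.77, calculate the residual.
Residual = 0.2219

The residual is the difference between the actual value and the predicted value:

Residual = y - ŷ

Step 1: Calculate predicted value
ŷ = 35.0802 + 3.7022 × 9.04
ŷ = 68.5481

Step 2: Calculate residual
Residual = 68.77 - 68.5481
Residual = 0.2219

Sign check: y > ŷ, so the point is above the line and the fit underestimates here.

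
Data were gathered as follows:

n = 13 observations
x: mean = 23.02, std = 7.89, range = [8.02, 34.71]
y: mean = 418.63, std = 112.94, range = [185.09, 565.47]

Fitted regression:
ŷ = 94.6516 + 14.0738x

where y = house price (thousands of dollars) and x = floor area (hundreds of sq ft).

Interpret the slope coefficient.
For each additional hundred sq ft of floor area, predicted house price increases by approximately 14.0738 thousand dollars.

The slope β₁ = 14.0738 gives the rate at which the fitted house price changes with floor area.

Interpretation:
- Floor area up by 1 hundred sq ft → predicted house price increases by 14.0738 thousand dollars
- This is a linear approximation: the same per-unit change is assumed across the whole observed x range
- The slope describes association in these data, not necessarily a causal effect

(β₀ = 94.6516 is the fitted value at x = 0 and is not part of the slope interpretation.)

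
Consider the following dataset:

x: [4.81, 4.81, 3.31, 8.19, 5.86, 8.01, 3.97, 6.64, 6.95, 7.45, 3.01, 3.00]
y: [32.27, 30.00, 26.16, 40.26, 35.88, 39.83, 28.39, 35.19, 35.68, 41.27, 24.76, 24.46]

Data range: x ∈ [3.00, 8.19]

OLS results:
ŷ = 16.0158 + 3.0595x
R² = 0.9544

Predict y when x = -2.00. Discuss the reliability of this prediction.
ŷ = 9.8968 (extrapolation — x = -2.00 lies outside [3.00, 8.19], so reliability is low).

Prediction calculation:
ŷ = 16.0158 + 3.0595 × (-2.00)
ŷ = 9.8968

Reliability:
- Data range: x ∈ [3.00, 8.19]
- Prediction point: x = -2.00 is 5.00 units below the observed range → this is EXTRAPOLATION, not interpolation

Why that matters here:
- R² describes fit only over the sampled x values; it says nothing about behaviour beyond them
- Real relationships often flatten, saturate, or turn nonlinear at extremes

A defensible statement: 'if the linear trend continued to x = -2.00, y would be about 9.8968' — the premise is untested.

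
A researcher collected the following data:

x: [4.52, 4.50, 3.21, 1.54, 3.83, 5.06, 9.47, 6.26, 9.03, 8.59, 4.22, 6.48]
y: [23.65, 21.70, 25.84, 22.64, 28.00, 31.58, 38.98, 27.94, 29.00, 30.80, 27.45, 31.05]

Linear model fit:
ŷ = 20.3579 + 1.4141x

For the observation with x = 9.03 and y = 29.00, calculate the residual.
Residual = -4.1272

The residual is the difference between the actual value and the predicted value:

Residual = y - ŷ

Step 1: Calculate predicted value
ŷ = 20.3579 + 1.4141 × 9.03
ŷ = 33.1272

Step 2: Calculate residual
Residual = 29.00 - 33.1272
Residual = -4.1272

The residual is negative, so the observed y = 29.00 sits below the regression line (the line overestimates it by 4.1272).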